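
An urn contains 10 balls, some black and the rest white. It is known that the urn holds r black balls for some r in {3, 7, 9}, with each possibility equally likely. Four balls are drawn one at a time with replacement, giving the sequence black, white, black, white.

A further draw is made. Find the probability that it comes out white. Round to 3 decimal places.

0.466

For each hypothesis, P(data | H) works out to: P(data | r = 3) = (3/10)(7/10)(3/10)(7/10) = 0.0441; P(data | r = 7) = (7/10)(3/10)(7/10)(3/10) = 0.0441; P(data | r = 9) = (9/10)(1/10)(9/10)(1/10) = 0.0081.
The prior-weighted likelihoods are 1/3 · 0.0441 = 0.0147, 1/3 · 0.0441 = 0.0147, 1/3 · 0.0081 = 0.0027; these sum to 0.0321.
Dividing through by the total gives posterior P(r = 3 | data) = 0.45794, P(r = 7 | data) = 0.45794, P(r = 9 | data) = 0.084112.
The predictive probability is P(white next | data) = (7/10)(0.45794) + (3/10)(0.45794) + (1/10)(0.084112) = 0.46636.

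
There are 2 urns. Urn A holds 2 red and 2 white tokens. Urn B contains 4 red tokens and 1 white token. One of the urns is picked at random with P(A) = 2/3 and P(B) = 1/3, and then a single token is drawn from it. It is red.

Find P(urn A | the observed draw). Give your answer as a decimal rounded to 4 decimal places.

0.5556

For each hypothesis, P(data | H) works out to: P(data | urn A) = (2/4) = 1/2; P(data | urn B) = (4/5) = 4/5.
The prior-weighted likelihoods are 2/3 · 1/2 = 1/3, 1/3 · 4/5 = 4/15; summing to 3/5.
By Bayes' rule, P(urn A | data) = (1/3) / (3/5) = 5/9.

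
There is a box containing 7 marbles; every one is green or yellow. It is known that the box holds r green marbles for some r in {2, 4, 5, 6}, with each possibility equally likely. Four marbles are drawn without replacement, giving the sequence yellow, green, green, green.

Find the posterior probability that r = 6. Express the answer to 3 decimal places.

Under each hypothesis, the probability of the observed sequence is: P(data | r = 2) = (5/7)(2/6)(1/5)(0/4) = 0; P(data | r = 4) = (3/7)(4/6)(3/5)(2/4) = 3/35; P(data | r = 5) = (2/7)(5/6)(4/5)(3/4) = 1/7; P(data | r = 6) = (1/7)(6/6)(5/5)(4/4) = 1/7.
Weighting by the prior gives 1/4 · 0 = 0, 1/4 · 3/35 = 3/140, 1/4 · 1/7 = 1/28, 1/4 · 1/7 = 1/28; with total 13/140.
By Bayes' rule, P(r = 6 | data) = (1/28) / (13/140) = 5/13.

0.385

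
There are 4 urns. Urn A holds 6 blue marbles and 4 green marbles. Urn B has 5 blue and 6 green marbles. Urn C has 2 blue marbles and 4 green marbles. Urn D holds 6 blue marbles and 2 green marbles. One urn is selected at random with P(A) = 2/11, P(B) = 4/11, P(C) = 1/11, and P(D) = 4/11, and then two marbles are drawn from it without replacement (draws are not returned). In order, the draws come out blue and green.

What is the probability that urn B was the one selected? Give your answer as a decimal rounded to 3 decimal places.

For each hypothesis, P(data | H) works out to: P(data | urn A) = (6/10)(4/9) = 0.26667; P(data | urn B) = (5/11)(6/10) = 0.27273; P(data | urn C) = (2/6)(4/5) = 0.26667; P(data | urn D) = (6/8)(2/7) = 0.21429.
The prior-weighted likelihoods are 2/11 · 0.26667 = 0.048485, 4/11 · 0.27273 = 0.099174, 1/11 · 0.26667 = 0.024242, 4/11 · 0.21429 = 0.077922; summing to 0.24982.
Therefore the posterior P(urn B | data) = (0.099174) / (0.24982) = 0.39698.

0.397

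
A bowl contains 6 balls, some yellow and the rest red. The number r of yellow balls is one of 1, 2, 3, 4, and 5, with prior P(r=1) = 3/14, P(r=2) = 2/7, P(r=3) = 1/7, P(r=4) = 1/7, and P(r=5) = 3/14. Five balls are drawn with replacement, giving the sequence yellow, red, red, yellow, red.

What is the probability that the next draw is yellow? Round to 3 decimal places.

For each hypothesis, P(data | H) works out to: P(data | r = 1) = (1/6)(5/6)(5/6)(1/6)(5/6) = 0.016075; P(data | r = 2) = (2/6)(4/6)(4/6)(2/6)(4/6) = 0.032922; P(data | r = 3) = (3/6)(3/6)(3/6)(3/6)(3/6) = 0.03125; P(data | r = 4) = (4/6)(2/6)(2/6)(4/6)(2/6) = 0.016461; P(data | r = 5) = (5/6)(1/6)(1/6)(5/6)(1/6) = 0.003215.
The prior-weighted likelihoods are 3/14 · 0.016075 = 0.0034447, 2/7 · 0.032922 = 0.0094062, 1/7 · 0.03125 = 0.0044643, 1/7 · 0.016461 = 0.0023516, 3/14 · 0.003215 = 0.00068893; these sum to 0.020356.
Dividing through by the total gives posterior P(r = 1 | data) = 0.16922, P(r = 2 | data) = 0.46209, P(r = 3 | data) = 0.21931, P(r = 4 | data) = 0.11552, P(r = 5 | data) = 0.033845.
The predictive probability is P(yellow next | data) = (1/6)(0.16922) + (1/3)(0.46209) + (1/2)(0.21931) + (2/3)(0.11552) + (5/6)(0.033845) = 0.39711.

0.397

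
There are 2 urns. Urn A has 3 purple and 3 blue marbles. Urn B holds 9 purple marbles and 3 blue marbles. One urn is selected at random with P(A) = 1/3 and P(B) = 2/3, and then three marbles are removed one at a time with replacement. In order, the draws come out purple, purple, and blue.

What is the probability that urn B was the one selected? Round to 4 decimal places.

The likelihood of the observed sequence under each hypothesis: P(data | urn A) = (3/6)(3/6)(3/6) = 1/8; P(data | urn B) = (9/12)(9/12)(3/12) = 9/64.
The prior-weighted likelihoods are 1/3 · 1/8 = 1/24, 2/3 · 9/64 = 3/32; with total 13/96.
So P(urn B | data) = (3/32) / (13/96) = 9/13.

0.6923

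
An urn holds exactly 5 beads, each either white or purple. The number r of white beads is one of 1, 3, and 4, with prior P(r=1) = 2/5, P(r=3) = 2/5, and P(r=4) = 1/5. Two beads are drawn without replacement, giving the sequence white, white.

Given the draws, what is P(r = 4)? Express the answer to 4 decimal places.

For each hypothesis, P(data | H) works out to: P(data | r = 1) = (1/5)(0/4) = 0; P(data | r = 3) = (3/5)(2/4) = 3/10; P(data | r = 4) = (4/5)(3/4) = 3/5.
The prior-weighted likelihoods are 2/5 · 0 = 0, 2/5 · 3/10 = 3/25, 1/5 · 3/5 = 3/25; summing to 6/25.
Therefore the posterior P(r = 4 | data) = (3/25) / (6/25) = 1/2.

0.5000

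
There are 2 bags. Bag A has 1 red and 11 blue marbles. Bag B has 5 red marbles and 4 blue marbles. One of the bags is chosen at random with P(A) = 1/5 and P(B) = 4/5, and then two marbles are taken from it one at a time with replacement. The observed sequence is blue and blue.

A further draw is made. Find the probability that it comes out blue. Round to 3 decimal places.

0.688

The likelihood of the observed sequence under each hypothesis: P(data | bag A) = (11/12)(11/12) = 0.84028; P(data | bag B) = (4/9)(4/9) = 0.19753.
Weighting by the prior gives 1/5 · 0.84028 = 0.16806, 4/5 · 0.19753 = 0.15802; with total 0.32608.
The posterior is then P(bag A | data) = 0.51538, P(bag B | data) = 0.48462.
The predictive probability is P(blue next | data) = (11/12)(0.51538) + (4/9)(0.48462) = 0.68782.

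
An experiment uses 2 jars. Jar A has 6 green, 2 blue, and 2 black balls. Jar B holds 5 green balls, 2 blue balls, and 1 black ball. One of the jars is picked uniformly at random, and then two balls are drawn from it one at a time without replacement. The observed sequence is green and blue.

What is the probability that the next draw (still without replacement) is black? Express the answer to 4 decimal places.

0.2023

Compute the likelihood of the observed sequence for each case: P(data | jar A) = (6/10)(2/9) = 2/15; P(data | jar B) = (5/8)(2/7) = 5/28.
Multiplying each by its prior: 1/2 · 2/15 = 1/15, 1/2 · 5/28 = 5/56; with total 131/840.
Normalising, the posterior is P(jar A | data) = 56/131, P(jar B | data) = 75/131.
The predictive probability is P(black next | data) = (1/4)(56/131) + (1/6)(75/131) = 53/262.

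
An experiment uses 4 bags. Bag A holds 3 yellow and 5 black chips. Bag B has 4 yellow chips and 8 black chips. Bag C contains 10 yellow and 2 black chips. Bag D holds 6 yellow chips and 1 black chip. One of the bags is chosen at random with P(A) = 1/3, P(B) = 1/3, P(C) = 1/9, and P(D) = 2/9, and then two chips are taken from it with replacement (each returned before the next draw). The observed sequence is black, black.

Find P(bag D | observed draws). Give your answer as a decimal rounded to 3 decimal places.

For each hypothesis, P(data | H) works out to: P(data | bag A) = (5/8)(5/8) = 0.39062; P(data | bag B) = (8/12)(8/12) = 0.44444; P(data | bag C) = (2/12)(2/12) = 0.027778; P(data | bag D) = (1/7)(1/7) = 0.020408.
Weighting by the prior gives 1/3 · 0.39062 = 0.13021, 1/3 · 0.44444 = 0.14815, 1/9 · 0.027778 = 0.0030864, 2/9 · 0.020408 = 0.0045351; these sum to 0.28598.
Hence P(bag D | data) = (0.0045351) / (0.28598) = 0.015858.

0.016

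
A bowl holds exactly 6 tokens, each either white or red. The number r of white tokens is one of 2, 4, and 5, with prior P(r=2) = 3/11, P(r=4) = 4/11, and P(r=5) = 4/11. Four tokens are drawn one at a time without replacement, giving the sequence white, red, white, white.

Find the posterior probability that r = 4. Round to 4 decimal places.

Under each hypothesis, the probability of the observed sequence is: P(data | r = 2) = (2/6)(4/5)(1/4)(0/3) = 0; P(data | r = 4) = (4/6)(2/5)(3/4)(2/3) = 2/15; P(data | r = 5) = (5/6)(1/5)(4/4)(3/3) = 1/6.
The prior-weighted likelihoods are 3/11 · 0 = 0, 4/11 · 2/15 = 8/165, 4/11 · 1/6 = 2/33; these sum to 6/55.
By Bayes' rule, P(r = 4 | data) = (8/165) / (6/55) = 4/9.

0.4444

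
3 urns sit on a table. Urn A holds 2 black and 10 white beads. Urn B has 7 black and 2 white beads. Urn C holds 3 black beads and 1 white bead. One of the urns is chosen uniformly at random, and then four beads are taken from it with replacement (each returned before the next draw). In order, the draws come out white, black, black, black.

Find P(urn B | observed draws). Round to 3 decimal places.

0.489

The likelihood of the observed sequence under each hypothesis: P(data | urn A) = (10/12)(2/12)(2/12)(2/12) = 0.003858; P(data | urn B) = (2/9)(7/9)(7/9)(7/9) = 0.10456; P(data | urn C) = (1/4)(3/4)(3/4)(3/4) = 0.10547.
Weighting by the prior gives 1/3 · 0.003858 = 0.001286, 1/3 · 0.10456 = 0.034852, 1/3 · 0.10547 = 0.035156; with total 0.071295.
By Bayes' rule, P(urn B | data) = (0.034852) / (0.071295) = 0.48885.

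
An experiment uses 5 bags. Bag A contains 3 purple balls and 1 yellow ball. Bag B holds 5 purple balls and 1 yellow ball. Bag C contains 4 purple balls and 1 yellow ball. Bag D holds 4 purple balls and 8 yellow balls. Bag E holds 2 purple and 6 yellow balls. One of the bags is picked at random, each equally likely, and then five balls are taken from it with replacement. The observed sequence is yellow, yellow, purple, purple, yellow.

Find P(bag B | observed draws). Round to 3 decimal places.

For each hypothesis, P(data | H) works out to: P(data | bag A) = (1/4)(1/4)(3/4)(3/4)(1/4) = 0.0087891; P(data | bag B) = (1/6)(1/6)(5/6)(5/6)(1/6) = 0.003215; P(data | bag C) = (1/5)(1/5)(4/5)(4/5)(1/5) = 0.00512; P(data | bag D) = (8/12)(8/12)(4/12)(4/12)(8/12) = 0.032922; P(data | bag E) = (6/8)(6/8)(2/8)(2/8)(6/8) = 0.026367.
The prior-weighted likelihoods are 1/5 · 0.0087891 = 0.0017578, 1/5 · 0.003215 = 0.000643, 1/5 · 0.00512 = 0.001024, 1/5 · 0.032922 = 0.0065844, 1/5 · 0.026367 = 0.0052734; these sum to 0.015283.
Hence P(bag B | data) = (0.000643) / (0.015283) = 0.042074.

0.042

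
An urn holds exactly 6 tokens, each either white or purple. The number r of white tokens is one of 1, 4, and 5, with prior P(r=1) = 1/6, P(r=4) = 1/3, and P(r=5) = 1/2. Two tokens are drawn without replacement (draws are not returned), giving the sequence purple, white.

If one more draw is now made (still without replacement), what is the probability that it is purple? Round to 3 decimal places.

0.250

The likelihood of the observed sequence under each hypothesis: P(data | r = 1) = (5/6)(1/5) = 1/6; P(data | r = 4) = (2/6)(4/5) = 4/15; P(data | r = 5) = (1/6)(5/5) = 1/6.
The prior-weighted likelihoods are 1/6 · 1/6 = 1/36, 1/3 · 4/15 = 4/45, 1/2 · 1/6 = 1/12; with total 1/5.
Normalising, the posterior is P(r = 1 | data) = 5/36, P(r = 4 | data) = 4/9, P(r = 5 | data) = 5/12.
Averaging over the posterior, P(purple next | data) = (1)(5/36) + (1/4)(4/9) + (0)(5/12) = 1/4.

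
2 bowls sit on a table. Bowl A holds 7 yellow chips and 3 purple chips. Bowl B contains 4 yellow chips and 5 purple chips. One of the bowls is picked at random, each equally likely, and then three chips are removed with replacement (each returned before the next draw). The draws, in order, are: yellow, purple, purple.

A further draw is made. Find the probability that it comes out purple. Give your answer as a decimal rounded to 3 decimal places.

Under each hypothesis, the probability of the observed sequence is: P(data | bowl A) = (7/10)(3/10)(3/10) = 0.063; P(data | bowl B) = (4/9)(5/9)(5/9) = 0.13717.
The prior-weighted likelihoods are 1/2 · 0.063 = 0.0315, 1/2 · 0.13717 = 0.068587; summing to 0.10009.
The posterior is then P(bowl A | data) = 0.31473, P(bowl B | data) = 0.68527.
So P(purple next | data) = Σ P(purple next | H) P(H | data) = (3/10)(0.31473) + (5/9)(0.68527) = 0.47513.

0.475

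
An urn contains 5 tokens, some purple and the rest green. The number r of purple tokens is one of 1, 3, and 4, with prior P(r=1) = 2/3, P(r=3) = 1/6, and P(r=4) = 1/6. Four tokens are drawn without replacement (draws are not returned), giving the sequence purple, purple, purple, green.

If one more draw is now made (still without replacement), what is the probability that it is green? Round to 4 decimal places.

Compute the likelihood of the observed sequence for each case: P(data | r = 1) = (1/5)(0/4) = 0; P(data | r = 3) = (3/5)(2/4)(1/3)(2/2) = 1/10; P(data | r = 4) = (4/5)(3/4)(2/3)(1/2) = 1/5.
Multiplying each by its prior: 2/3 · 0 = 0, 1/6 · 1/10 = 1/60, 1/6 · 1/5 = 1/30; these sum to 1/20.
Dividing through by the total gives posterior P(r = 1 | data) = 0, P(r = 3 | data) = 1/3, P(r = 4 | data) = 2/3.
So P(green next | data) = Σ P(green next | H) P(H | data) = (1)(1/3) + (0)(2/3) = 1/3.

0.3333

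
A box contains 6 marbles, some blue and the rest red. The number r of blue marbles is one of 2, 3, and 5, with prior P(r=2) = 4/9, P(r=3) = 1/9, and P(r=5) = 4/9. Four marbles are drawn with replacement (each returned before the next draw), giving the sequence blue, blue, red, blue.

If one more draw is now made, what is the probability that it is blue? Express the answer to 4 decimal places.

Under each hypothesis, the probability of the observed sequence is: P(data | r = 2) = (2/6)(2/6)(4/6)(2/6) = 0.024691; P(data | r = 3) = (3/6)(3/6)(3/6)(3/6) = 0.0625; P(data | r = 5) = (5/6)(5/6)(1/6)(5/6) = 0.096451.
Weighting by the prior gives 4/9 · 0.024691 = 0.010974, 1/9 · 0.0625 = 0.0069444, 4/9 · 0.096451 = 0.042867; summing to 0.060785.
Normalising, the posterior is P(r = 2 | data) = 0.18054, P(r = 3 | data) = 0.11425, P(r = 5 | data) = 0.70522.
So P(blue next | data) = Σ P(blue next | H) P(H | data) = (1/3)(0.18054) + (1/2)(0.11425) + (5/6)(0.70522) = 0.70498.

0.7050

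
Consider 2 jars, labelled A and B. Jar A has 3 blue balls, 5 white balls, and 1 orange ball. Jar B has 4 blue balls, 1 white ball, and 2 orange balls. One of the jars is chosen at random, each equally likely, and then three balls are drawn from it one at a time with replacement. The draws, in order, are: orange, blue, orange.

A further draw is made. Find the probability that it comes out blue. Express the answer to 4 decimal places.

0.5521

Under each hypothesis, the probability of the observed sequence is: P(data | jar A) = (1/9)(3/9)(1/9) = 0.0041152; P(data | jar B) = (2/7)(4/7)(2/7) = 0.046647.
Weighting by the prior gives 1/2 · 0.0041152 = 0.0020576, 1/2 · 0.046647 = 0.023324; summing to 0.025381.
Dividing through by the total gives posterior P(jar A | data) = 0.081068, P(jar B | data) = 0.91893.
The predictive probability is P(blue next | data) = (1/3)(0.081068) + (4/7)(0.91893) = 0.55213.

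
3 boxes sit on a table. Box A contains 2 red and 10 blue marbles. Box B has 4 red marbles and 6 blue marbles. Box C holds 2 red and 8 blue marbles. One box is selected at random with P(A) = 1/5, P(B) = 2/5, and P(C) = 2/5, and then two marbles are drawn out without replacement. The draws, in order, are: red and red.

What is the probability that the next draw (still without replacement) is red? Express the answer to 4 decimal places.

0.2043

The likelihood of the observed sequence under each hypothesis: P(data | box A) = (2/12)(1/11) = 0.015152; P(data | box B) = (4/10)(3/9) = 0.13333; P(data | box C) = (2/10)(1/9) = 0.022222.
Weighting by the prior gives 1/5 · 0.015152 = 0.0030303, 2/5 · 0.13333 = 0.053333, 2/5 · 0.022222 = 0.0088889; summing to 0.065253.
Normalising, the posterior is P(box A | data) = 0.04644, P(box B | data) = 0.81734, P(box C | data) = 0.13622.
The predictive probability is P(red next | data) = (0)(0.04644) + (1/4)(0.81734) + (0)(0.13622) = 0.20433.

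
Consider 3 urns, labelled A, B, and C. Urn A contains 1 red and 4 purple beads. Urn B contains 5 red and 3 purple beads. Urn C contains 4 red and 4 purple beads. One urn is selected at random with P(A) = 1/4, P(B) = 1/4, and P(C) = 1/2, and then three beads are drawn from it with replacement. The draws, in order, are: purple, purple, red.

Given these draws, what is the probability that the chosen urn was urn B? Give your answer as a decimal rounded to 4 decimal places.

The likelihood of the observed sequence under each hypothesis: P(data | urn A) = (4/5)(4/5)(1/5) = 0.128; P(data | urn B) = (3/8)(3/8)(5/8) = 0.087891; P(data | urn C) = (4/8)(4/8)(4/8) = 0.125.
The prior-weighted likelihoods are 1/4 · 0.128 = 0.032, 1/4 · 0.087891 = 0.021973, 1/2 · 0.125 = 0.0625; with total 0.11647.
By Bayes' rule, P(urn B | data) = (0.021973) / (0.11647) = 0.18865.

0.1887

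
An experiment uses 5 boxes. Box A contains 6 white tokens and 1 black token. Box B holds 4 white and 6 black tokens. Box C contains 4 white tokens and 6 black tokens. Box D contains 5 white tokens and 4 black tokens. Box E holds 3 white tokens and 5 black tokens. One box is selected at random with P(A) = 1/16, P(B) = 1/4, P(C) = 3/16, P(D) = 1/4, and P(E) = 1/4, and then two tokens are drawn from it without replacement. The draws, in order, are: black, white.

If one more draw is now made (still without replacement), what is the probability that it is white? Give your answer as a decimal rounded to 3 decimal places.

0.438

For each hypothesis, P(data | H) works out to: P(data | box A) = (1/7)(6/6) = 0.14286; P(data | box B) = (6/10)(4/9) = 0.26667; P(data | box C) = (6/10)(4/9) = 0.26667; P(data | box D) = (4/9)(5/8) = 0.27778; P(data | box E) = (5/8)(3/7) = 0.26786.
The prior-weighted likelihoods are 1/16 · 0.14286 = 0.0089286, 1/4 · 0.26667 = 0.066667, 3/16 · 0.26667 = 0.05, 1/4 · 0.27778 = 0.069444, 1/4 · 0.26786 = 0.066964; with total 0.262.
The posterior is then P(box A | data) = 0.034078, P(box B | data) = 0.25445, P(box C | data) = 0.19084, P(box D | data) = 0.26505, P(box E | data) = 0.25559.
Averaging over the posterior, P(white next | data) = (1)(0.034078) + (3/8)(0.25445) + (3/8)(0.19084) + (4/7)(0.26505) + (1/3)(0.25559) = 0.43771.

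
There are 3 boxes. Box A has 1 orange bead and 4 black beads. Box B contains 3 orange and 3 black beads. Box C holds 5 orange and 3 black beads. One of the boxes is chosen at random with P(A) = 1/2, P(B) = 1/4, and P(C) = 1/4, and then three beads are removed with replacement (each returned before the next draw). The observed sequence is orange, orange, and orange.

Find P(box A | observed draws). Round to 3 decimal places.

Compute the likelihood of the observed sequence for each case: P(data | box A) = (1/5)(1/5)(1/5) = 0.008; P(data | box B) = (3/6)(3/6)(3/6) = 0.125; P(data | box C) = (5/8)(5/8)(5/8) = 0.24414.
Multiplying each by its prior: 1/2 · 0.008 = 0.004, 1/4 · 0.125 = 0.03125, 1/4 · 0.24414 = 0.061035; these sum to 0.096285.
Hence P(box A | data) = (0.004) / (0.096285) = 0.041543.

0.042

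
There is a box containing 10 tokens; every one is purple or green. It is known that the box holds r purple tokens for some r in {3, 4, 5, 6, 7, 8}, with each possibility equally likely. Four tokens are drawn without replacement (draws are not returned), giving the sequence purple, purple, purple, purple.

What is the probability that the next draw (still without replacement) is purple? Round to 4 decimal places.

0.5556

Under each hypothesis, the probability of the observed sequence is: P(data | r = 3) = (3/10)(2/9)(1/8)(0/7) = 0; P(data | r = 4) = (4/10)(3/9)(2/8)(1/7) = 0.0047619; P(data | r = 5) = (5/10)(4/9)(3/8)(2/7) = 0.02381; P(data | r = 6) = (6/10)(5/9)(4/8)(3/7) = 0.071429; P(data | r = 7) = (7/10)(6/9)(5/8)(4/7) = 0.16667; P(data | r = 8) = (8/10)(7/9)(6/8)(5/7) = 0.33333.
Weighting by the prior gives 1/6 · 0 = 0, 1/6 · 0.0047619 = 0.00079365, 1/6 · 0.02381 = 0.0039683, 1/6 · 0.071429 = 0.011905, 1/6 · 0.16667 = 0.027778, 1/6 · 0.33333 = 0.055556; summing to 0.1.
Dividing through by the total gives posterior P(r = 3 | data) = 0, P(r = 4 | data) = 0.0079365, P(r = 5 | data) = 0.039683, P(r = 6 | data) = 0.11905, P(r = 7 | data) = 0.27778, P(r = 8 | data) = 0.55556.
So P(purple next | data) = Σ P(purple next | H) P(H | data) = (0)(0.0079365) + (1/6)(0.039683) + (1/3)(0.11905) + (1/2)(0.27778) + (2/3)(0.55556) = 0.55556.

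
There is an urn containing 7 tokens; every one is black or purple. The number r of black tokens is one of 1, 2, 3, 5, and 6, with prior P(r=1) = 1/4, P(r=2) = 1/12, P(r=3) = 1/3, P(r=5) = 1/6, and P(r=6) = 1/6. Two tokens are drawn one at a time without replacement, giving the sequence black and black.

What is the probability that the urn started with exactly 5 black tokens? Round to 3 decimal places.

Under each hypothesis, the probability of the observed sequence is: P(data | r = 1) = (1/7)(0/6) = 0; P(data | r = 2) = (2/7)(1/6) = 1/21; P(data | r = 3) = (3/7)(2/6) = 1/7; P(data | r = 5) = (5/7)(4/6) = 10/21; P(data | r = 6) = (6/7)(5/6) = 5/7.
Multiplying each by its prior: 1/4 · 0 = 0, 1/12 · 1/21 = 1/252, 1/3 · 1/7 = 1/21, 1/6 · 10/21 = 5/63, 1/6 · 5/7 = 5/42; with total 1/4.
Therefore the posterior P(r = 5 | data) = (5/63) / (1/4) = 20/63.

0.317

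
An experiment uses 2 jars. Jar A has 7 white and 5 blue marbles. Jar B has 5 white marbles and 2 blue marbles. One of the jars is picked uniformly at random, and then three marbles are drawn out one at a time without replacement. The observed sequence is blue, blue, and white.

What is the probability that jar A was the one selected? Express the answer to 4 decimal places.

0.6901

For each hypothesis, P(data | H) works out to: P(data | jar A) = (5/12)(4/11)(7/10) = 7/66; P(data | jar B) = (2/7)(1/6)(5/5) = 1/21.
The prior-weighted likelihoods are 1/2 · 7/66 = 7/132, 1/2 · 1/21 = 1/42; summing to 71/924.
Therefore the posterior P(jar A | data) = (7/132) / (71/924) = 49/71.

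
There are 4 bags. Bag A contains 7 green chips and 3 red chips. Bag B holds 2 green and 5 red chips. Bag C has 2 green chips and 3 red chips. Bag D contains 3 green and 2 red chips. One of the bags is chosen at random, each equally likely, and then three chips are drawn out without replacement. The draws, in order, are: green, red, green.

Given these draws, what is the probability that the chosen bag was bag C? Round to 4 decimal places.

Compute the likelihood of the observed sequence for each case: P(data | bag A) = (7/10)(3/9)(6/8) = 0.175; P(data | bag B) = (2/7)(5/6)(1/5) = 0.047619; P(data | bag C) = (2/5)(3/4)(1/3) = 0.1; P(data | bag D) = (3/5)(2/4)(2/3) = 0.2.
Weighting by the prior gives 1/4 · 0.175 = 0.04375, 1/4 · 0.047619 = 0.011905, 1/4 · 0.1 = 0.025, 1/4 · 0.2 = 0.05; these sum to 0.13065.
So P(bag C | data) = (0.025) / (0.13065) = 0.19134.

0.1913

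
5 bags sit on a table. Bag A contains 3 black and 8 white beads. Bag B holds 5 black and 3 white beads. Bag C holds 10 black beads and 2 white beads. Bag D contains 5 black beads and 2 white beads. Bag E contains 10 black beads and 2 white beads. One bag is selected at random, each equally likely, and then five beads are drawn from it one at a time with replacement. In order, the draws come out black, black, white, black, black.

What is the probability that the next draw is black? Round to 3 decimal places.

The likelihood of the observed sequence under each hypothesis: P(data | bag A) = (3/11)(3/11)(8/11)(3/11)(3/11) = 0.0040236; P(data | bag B) = (5/8)(5/8)(3/8)(5/8)(5/8) = 0.05722; P(data | bag C) = (10/12)(10/12)(2/12)(10/12)(10/12) = 0.080376; P(data | bag D) = (5/7)(5/7)(2/7)(5/7)(5/7) = 0.074374; P(data | bag E) = (10/12)(10/12)(2/12)(10/12)(10/12) = 0.080376.
Multiplying each by its prior: 1/5 · 0.0040236 = 0.00080471, 1/5 · 0.05722 = 0.011444, 1/5 · 0.080376 = 0.016075, 1/5 · 0.074374 = 0.014875, 1/5 · 0.080376 = 0.016075; with total 0.059274.
Normalising, the posterior is P(bag A | data) = 0.013576, P(bag B | data) = 0.19307, P(bag C | data) = 0.2712, P(bag D | data) = 0.25095, P(bag E | data) = 0.2712.
The predictive probability is P(black next | data) = (3/11)(0.013576) + (5/8)(0.19307) + (5/6)(0.2712) + (5/7)(0.25095) + (5/6)(0.2712) = 0.75562.

0.756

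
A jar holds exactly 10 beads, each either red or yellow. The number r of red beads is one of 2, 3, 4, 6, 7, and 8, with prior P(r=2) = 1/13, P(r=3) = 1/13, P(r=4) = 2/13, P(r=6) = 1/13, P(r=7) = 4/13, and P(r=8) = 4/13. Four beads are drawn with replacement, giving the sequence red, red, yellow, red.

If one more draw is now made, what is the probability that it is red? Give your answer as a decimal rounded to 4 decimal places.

For each hypothesis, P(data | H) works out to: P(data | r = 2) = (2/10)(2/10)(8/10)(2/10) = 0.0064; P(data | r = 3) = (3/10)(3/10)(7/10)(3/10) = 0.0189; P(data | r = 4) = (4/10)(4/10)(6/10)(4/10) = 0.0384; P(data | r = 6) = (6/10)(6/10)(4/10)(6/10) = 0.0864; P(data | r = 7) = (7/10)(7/10)(3/10)(7/10) = 0.1029; P(data | r = 8) = (8/10)(8/10)(2/10)(8/10) = 0.1024.
The prior-weighted likelihoods are 1/13 · 0.0064 = 0.00049231, 1/13 · 0.0189 = 0.0014538, 2/13 · 0.0384 = 0.0059077, 1/13 · 0.0864 = 0.0066462, 4/13 · 0.1029 = 0.031662, 4/13 · 0.1024 = 0.031508; summing to 0.077669.
Normalising, the posterior is P(r = 2 | data) = 0.0063385, P(r = 3 | data) = 0.018718, P(r = 4 | data) = 0.076062, P(r = 6 | data) = 0.08557, P(r = 7 | data) = 0.40765, P(r = 8 | data) = 0.40567.
Averaging over the posterior, P(red next | data) = (1/5)(0.0063385) + (3/10)(0.018718) + (2/5)(0.076062) + (3/5)(0.08557) + (7/10)(0.40765) + (4/5)(0.40567) = 0.69853.

0.6985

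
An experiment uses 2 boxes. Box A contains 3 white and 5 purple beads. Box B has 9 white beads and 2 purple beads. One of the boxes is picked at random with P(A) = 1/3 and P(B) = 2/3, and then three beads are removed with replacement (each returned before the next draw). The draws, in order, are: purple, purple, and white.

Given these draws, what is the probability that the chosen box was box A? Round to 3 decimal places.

0.730

For each hypothesis, P(data | H) works out to: P(data | box A) = (5/8)(5/8)(3/8) = 0.14648; P(data | box B) = (2/11)(2/11)(9/11) = 0.027047.
The prior-weighted likelihoods are 1/3 · 0.14648 = 0.048828, 2/3 · 0.027047 = 0.018032; summing to 0.06686.
So P(box A | data) = (0.048828) / (0.06686) = 0.73031.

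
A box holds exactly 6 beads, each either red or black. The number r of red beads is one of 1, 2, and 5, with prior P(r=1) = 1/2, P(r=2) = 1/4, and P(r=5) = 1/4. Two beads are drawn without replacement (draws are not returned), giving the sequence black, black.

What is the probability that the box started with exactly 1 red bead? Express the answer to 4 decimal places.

0.7692

For each hypothesis, P(data | H) works out to: P(data | r = 1) = (5/6)(4/5) = 2/3; P(data | r = 2) = (4/6)(3/5) = 2/5; P(data | r = 5) = (1/6)(0/5) = 0.
Multiplying each by its prior: 1/2 · 2/3 = 1/3, 1/4 · 2/5 = 1/10, 1/4 · 0 = 0; these sum to 13/30.
Hence P(r = 1 | data) = (1/3) / (13/30) = 10/13.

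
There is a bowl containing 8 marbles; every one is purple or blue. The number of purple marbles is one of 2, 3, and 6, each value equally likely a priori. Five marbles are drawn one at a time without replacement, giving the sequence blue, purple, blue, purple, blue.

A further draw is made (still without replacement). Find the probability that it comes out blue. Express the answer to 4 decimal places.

Compute the likelihood of the observed sequence for each case: P(data | r = 2) = (6/8)(2/7)(5/6)(1/5)(4/4) = 1/28; P(data | r = 3) = (5/8)(3/7)(4/6)(2/5)(3/4) = 3/56; P(data | r = 6) = (2/8)(6/7)(1/6)(5/5)(0/4) = 0.
Weighting by the prior gives 1/3 · 1/28 = 1/84, 1/3 · 3/56 = 1/56, 1/3 · 0 = 0; summing to 5/168.
Dividing through by the total gives posterior P(r = 2 | data) = 2/5, P(r = 3 | data) = 3/5, P(r = 6 | data) = 0.
The predictive probability is P(blue next | data) = (1)(2/5) + (2/3)(3/5) = 4/5.

0.8000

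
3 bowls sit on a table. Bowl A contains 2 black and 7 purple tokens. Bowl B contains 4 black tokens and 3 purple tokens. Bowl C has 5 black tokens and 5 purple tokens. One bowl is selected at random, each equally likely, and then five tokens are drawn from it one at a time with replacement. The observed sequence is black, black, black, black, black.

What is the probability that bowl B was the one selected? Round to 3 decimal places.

0.657

For each hypothesis, P(data | H) works out to: P(data | bowl A) = (2/9)(2/9)(2/9)(2/9)(2/9) = 0.00054192; P(data | bowl B) = (4/7)(4/7)(4/7)(4/7)(4/7) = 0.060927; P(data | bowl C) = (5/10)(5/10)(5/10)(5/10)(5/10) = 0.03125.
Weighting by the prior gives 1/3 · 0.00054192 = 0.00018064, 1/3 · 0.060927 = 0.020309, 1/3 · 0.03125 = 0.010417; summing to 0.030906.
By Bayes' rule, P(bowl B | data) = (0.020309) / (0.030906) = 0.65712.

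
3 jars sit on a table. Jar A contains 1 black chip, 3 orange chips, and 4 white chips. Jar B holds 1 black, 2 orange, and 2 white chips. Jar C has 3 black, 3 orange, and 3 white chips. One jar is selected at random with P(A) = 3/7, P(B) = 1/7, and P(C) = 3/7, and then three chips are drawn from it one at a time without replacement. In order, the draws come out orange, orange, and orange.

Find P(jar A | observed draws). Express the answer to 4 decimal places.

Under each hypothesis, the probability of the observed sequence is: P(data | jar A) = (3/8)(2/7)(1/6) = 1/56; P(data | jar B) = (2/5)(1/4)(0/3) = 0; P(data | jar C) = (3/9)(2/8)(1/7) = 1/84.
The prior-weighted likelihoods are 3/7 · 1/56 = 3/392, 1/7 · 0 = 0, 3/7 · 1/84 = 1/196; summing to 5/392.
Therefore the posterior P(jar A | data) = (3/392) / (5/392) = 3/5.

0.6000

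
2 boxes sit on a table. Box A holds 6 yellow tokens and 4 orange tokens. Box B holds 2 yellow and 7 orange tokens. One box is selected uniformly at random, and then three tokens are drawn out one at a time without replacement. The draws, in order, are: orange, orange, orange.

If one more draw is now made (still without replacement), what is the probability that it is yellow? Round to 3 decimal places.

0.372

Compute the likelihood of the observed sequence for each case: P(data | box A) = (4/10)(3/9)(2/8) = 1/30; P(data | box B) = (7/9)(6/8)(5/7) = 5/12.
The prior-weighted likelihoods are 1/2 · 1/30 = 1/60, 1/2 · 5/12 = 5/24; with total 9/40.
Normalising, the posterior is P(box A | data) = 2/27, P(box B | data) = 25/27.
The predictive probability is P(yellow next | data) = (6/7)(2/27) + (1/3)(25/27) = 211/567.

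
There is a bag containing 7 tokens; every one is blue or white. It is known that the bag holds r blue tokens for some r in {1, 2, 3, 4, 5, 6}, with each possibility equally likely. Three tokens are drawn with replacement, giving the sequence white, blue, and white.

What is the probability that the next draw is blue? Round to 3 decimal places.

0.408

Compute the likelihood of the observed sequence for each case: P(data | r = 1) = (6/7)(1/7)(6/7) = 0.10496; P(data | r = 2) = (5/7)(2/7)(5/7) = 0.14577; P(data | r = 3) = (4/7)(3/7)(4/7) = 0.13994; P(data | r = 4) = (3/7)(4/7)(3/7) = 0.10496; P(data | r = 5) = (2/7)(5/7)(2/7) = 0.058309; P(data | r = 6) = (1/7)(6/7)(1/7) = 0.017493.
Weighting by the prior gives 1/6 · 0.10496 = 0.017493, 1/6 · 0.14577 = 0.024295, 1/6 · 0.13994 = 0.023324, 1/6 · 0.10496 = 0.017493, 1/6 · 0.058309 = 0.0097182, 1/6 · 0.017493 = 0.0029155; summing to 0.095238.
Dividing through by the total gives posterior P(r = 1 | data) = 0.18367, P(r = 2 | data) = 0.2551, P(r = 3 | data) = 0.2449, P(r = 4 | data) = 0.18367, P(r = 5 | data) = 0.10204, P(r = 6 | data) = 0.030612.
So P(blue next | data) = Σ P(blue next | H) P(H | data) = (1/7)(0.18367) + (2/7)(0.2551) + (3/7)(0.2449) + (4/7)(0.18367) + (5/7)(0.10204) + (6/7)(0.030612) = 0.40816.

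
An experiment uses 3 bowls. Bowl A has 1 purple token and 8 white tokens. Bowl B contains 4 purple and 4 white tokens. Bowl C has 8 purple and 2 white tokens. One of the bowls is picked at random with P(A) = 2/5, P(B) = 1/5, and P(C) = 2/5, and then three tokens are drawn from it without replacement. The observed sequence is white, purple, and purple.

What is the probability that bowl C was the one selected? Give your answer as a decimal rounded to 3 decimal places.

0.685

Compute the likelihood of the observed sequence for each case: P(data | bowl A) = (8/9)(1/8)(0/7) = 0; P(data | bowl B) = (4/8)(4/7)(3/6) = 0.14286; P(data | bowl C) = (2/10)(8/9)(7/8) = 0.15556.
The prior-weighted likelihoods are 2/5 · 0 = 0, 1/5 · 0.14286 = 0.028571, 2/5 · 0.15556 = 0.062222; these sum to 0.090794.
By Bayes' rule, P(bowl C | data) = (0.062222) / (0.090794) = 0.68531.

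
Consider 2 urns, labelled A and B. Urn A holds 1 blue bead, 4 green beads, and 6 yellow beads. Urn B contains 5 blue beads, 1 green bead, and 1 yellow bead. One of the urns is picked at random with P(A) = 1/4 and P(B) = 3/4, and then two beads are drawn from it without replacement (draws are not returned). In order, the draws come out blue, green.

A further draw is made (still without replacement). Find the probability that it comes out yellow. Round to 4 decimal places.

0.2431

The likelihood of the observed sequence under each hypothesis: P(data | urn A) = (1/11)(4/10) = 0.036364; P(data | urn B) = (5/7)(1/6) = 0.11905.
Multiplying each by its prior: 1/4 · 0.036364 = 0.0090909, 3/4 · 0.11905 = 0.089286; with total 0.098377.
Normalising, the posterior is P(urn A | data) = 0.092409, P(urn B | data) = 0.90759.
So P(yellow next | data) = Σ P(yellow next | H) P(H | data) = (2/3)(0.092409) + (1/5)(0.90759) = 0.24312.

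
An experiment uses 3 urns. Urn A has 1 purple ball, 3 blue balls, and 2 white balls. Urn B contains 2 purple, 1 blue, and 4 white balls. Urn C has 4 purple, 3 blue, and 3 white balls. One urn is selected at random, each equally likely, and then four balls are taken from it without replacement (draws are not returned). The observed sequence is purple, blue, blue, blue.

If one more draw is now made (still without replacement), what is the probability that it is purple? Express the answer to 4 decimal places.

Compute the likelihood of the observed sequence for each case: P(data | urn A) = (1/6)(3/5)(2/4)(1/3) = 1/60; P(data | urn B) = (2/7)(1/6)(0/5) = 0; P(data | urn C) = (4/10)(3/9)(2/8)(1/7) = 1/210.
Weighting by the prior gives 1/3 · 1/60 = 1/180, 1/3 · 0 = 0, 1/3 · 1/210 = 1/630; these sum to 1/140.
Dividing through by the total gives posterior P(urn A | data) = 7/9, P(urn B | data) = 0, P(urn C | data) = 2/9.
So P(purple next | data) = Σ P(purple next | H) P(H | data) = (0)(7/9) + (1/2)(2/9) = 1/9.

0.1111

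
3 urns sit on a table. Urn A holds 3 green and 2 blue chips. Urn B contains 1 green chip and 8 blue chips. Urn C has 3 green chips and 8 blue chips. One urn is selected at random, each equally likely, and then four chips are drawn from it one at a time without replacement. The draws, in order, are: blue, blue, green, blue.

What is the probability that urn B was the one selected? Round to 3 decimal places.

For each hypothesis, P(data | H) works out to: P(data | urn A) = (2/5)(1/4)(3/3)(0/2) = 0; P(data | urn B) = (8/9)(7/8)(1/7)(6/6) = 0.11111; P(data | urn C) = (8/11)(7/10)(3/9)(6/8) = 0.12727.
Multiplying each by its prior: 1/3 · 0 = 0, 1/3 · 0.11111 = 0.037037, 1/3 · 0.12727 = 0.042424; summing to 0.079461.
Hence P(urn B | data) = (0.037037) / (0.079461) = 0.4661.

0.466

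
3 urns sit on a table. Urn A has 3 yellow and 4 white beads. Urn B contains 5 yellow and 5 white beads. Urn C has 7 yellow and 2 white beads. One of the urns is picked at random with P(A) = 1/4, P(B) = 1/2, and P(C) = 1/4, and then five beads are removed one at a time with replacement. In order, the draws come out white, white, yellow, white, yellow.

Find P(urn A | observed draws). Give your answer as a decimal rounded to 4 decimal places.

0.3314

For each hypothesis, P(data | H) works out to: P(data | urn A) = (4/7)(4/7)(3/7)(4/7)(3/7) = 0.034271; P(data | urn B) = (5/10)(5/10)(5/10)(5/10)(5/10) = 0.03125; P(data | urn C) = (2/9)(2/9)(7/9)(2/9)(7/9) = 0.0066386.
Weighting by the prior gives 1/4 · 0.034271 = 0.0085679, 1/2 · 0.03125 = 0.015625, 1/4 · 0.0066386 = 0.0016596; with total 0.025852.
By Bayes' rule, P(urn A | data) = (0.0085679) / (0.025852) = 0.33141.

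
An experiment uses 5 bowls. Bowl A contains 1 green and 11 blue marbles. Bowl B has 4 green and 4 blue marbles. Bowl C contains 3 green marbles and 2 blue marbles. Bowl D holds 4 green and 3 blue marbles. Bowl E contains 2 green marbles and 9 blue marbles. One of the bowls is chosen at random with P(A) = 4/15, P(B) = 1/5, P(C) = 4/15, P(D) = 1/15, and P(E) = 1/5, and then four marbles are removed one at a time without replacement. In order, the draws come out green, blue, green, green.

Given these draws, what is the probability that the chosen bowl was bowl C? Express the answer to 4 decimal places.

Under each hypothesis, the probability of the observed sequence is: P(data | bowl A) = (1/12)(11/11)(0/10) = 0; P(data | bowl B) = (4/8)(4/7)(3/6)(2/5) = 2/35; P(data | bowl C) = (3/5)(2/4)(2/3)(1/2) = 1/10; P(data | bowl D) = (4/7)(3/6)(3/5)(2/4) = 3/35; P(data | bowl E) = (2/11)(9/10)(1/9)(0/8) = 0.
Multiplying each by its prior: 4/15 · 0 = 0, 1/5 · 2/35 = 2/175, 4/15 · 1/10 = 2/75, 1/15 · 3/35 = 1/175, 1/5 · 0 = 0; summing to 23/525.
So P(bowl C | data) = (2/75) / (23/525) = 14/23.

0.6087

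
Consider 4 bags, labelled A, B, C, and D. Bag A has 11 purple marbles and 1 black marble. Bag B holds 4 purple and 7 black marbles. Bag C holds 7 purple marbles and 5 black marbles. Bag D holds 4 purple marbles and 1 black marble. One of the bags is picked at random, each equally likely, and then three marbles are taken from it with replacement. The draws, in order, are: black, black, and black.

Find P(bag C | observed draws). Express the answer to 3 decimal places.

0.214

Compute the likelihood of the observed sequence for each case: P(data | bag A) = (1/12)(1/12)(1/12) = 0.0005787; P(data | bag B) = (7/11)(7/11)(7/11) = 0.2577; P(data | bag C) = (5/12)(5/12)(5/12) = 0.072338; P(data | bag D) = (1/5)(1/5)(1/5) = 0.008.
The prior-weighted likelihoods are 1/4 · 0.0005787 = 0.00014468, 1/4 · 0.2577 = 0.064425, 1/4 · 0.072338 = 0.018084, 1/4 · 0.008 = 0.002; these sum to 0.084654.
By Bayes' rule, P(bag C | data) = (0.018084) / (0.084654) = 0.21363.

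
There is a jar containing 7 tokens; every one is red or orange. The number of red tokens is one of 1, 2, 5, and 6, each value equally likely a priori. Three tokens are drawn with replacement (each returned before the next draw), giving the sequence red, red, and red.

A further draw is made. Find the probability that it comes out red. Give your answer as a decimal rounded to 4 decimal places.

0.7910

Under each hypothesis, the probability of the observed sequence is: P(data | r = 1) = (1/7)(1/7)(1/7) = 0.0029155; P(data | r = 2) = (2/7)(2/7)(2/7) = 0.023324; P(data | r = 5) = (5/7)(5/7)(5/7) = 0.36443; P(data | r = 6) = (6/7)(6/7)(6/7) = 0.62974.
The prior-weighted likelihoods are 1/4 · 0.0029155 = 0.00072886, 1/4 · 0.023324 = 0.0058309, 1/4 · 0.36443 = 0.091108, 1/4 · 0.62974 = 0.15743; summing to 0.2551.
The posterior is then P(r = 1 | data) = 0.0028571, P(r = 2 | data) = 0.022857, P(r = 5 | data) = 0.35714, P(r = 6 | data) = 0.61714.
Averaging over the posterior, P(red next | data) = (1/7)(0.0028571) + (2/7)(0.022857) + (5/7)(0.35714) + (6/7)(0.61714) = 0.79102.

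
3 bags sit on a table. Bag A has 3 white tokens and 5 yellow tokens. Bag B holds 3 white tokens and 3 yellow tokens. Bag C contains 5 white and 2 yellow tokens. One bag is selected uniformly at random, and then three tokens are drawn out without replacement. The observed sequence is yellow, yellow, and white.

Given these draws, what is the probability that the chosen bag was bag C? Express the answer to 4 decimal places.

0.1266

Compute the likelihood of the observed sequence for each case: P(data | bag A) = (5/8)(4/7)(3/6) = 5/28; P(data | bag B) = (3/6)(2/5)(3/4) = 3/20; P(data | bag C) = (2/7)(1/6)(5/5) = 1/21.
Multiplying each by its prior: 1/3 · 5/28 = 5/84, 1/3 · 3/20 = 1/20, 1/3 · 1/21 = 1/63; with total 79/630.
Therefore the posterior P(bag C | data) = (1/63) / (79/630) = 10/79.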